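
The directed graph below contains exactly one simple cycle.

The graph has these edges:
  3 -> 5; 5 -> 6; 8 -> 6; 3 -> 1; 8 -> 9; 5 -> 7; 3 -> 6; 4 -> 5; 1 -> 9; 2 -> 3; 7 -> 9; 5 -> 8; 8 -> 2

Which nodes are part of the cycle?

2, 3, 5, 8

DFS with gray/black marking from 5:
5 gray
  6 gray
  6 black
  8 gray
    9 gray
    9 black
    2 gray
      3 gray
        1 gray
          1→9: 9 black — skip
        1 black
        3→6: 6 black — skip
        3→5: 5 is gray → back edge
Back edge closes the cycle 5 → 8 → 2 → 3 → 5; its vertices are {2, 3, 5, 8}.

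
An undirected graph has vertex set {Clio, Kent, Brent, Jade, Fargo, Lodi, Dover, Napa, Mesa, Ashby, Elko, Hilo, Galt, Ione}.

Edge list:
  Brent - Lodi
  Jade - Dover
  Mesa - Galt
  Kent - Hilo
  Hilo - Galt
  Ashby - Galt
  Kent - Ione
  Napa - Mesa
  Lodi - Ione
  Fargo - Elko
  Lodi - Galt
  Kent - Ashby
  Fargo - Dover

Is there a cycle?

Yes

DFS, tracking each vertex's parent; an edge to a visited non-parent vertex closes a cycle.
Start from Brent:
visit Brent (parent –)
  visit Lodi (parent Brent)
    Lodi–Brent: parent, skip
    visit Galt (parent Lodi)
      visit Mesa (parent Galt)
        Mesa–Galt: parent, skip
        visit Napa (parent Mesa)
          Napa–Mesa: parent, skip
      Galt–Lodi: parent, skip
      visit Ashby (parent Galt)
        Ashby–Galt: parent, skip
        visit Kent (parent Ashby)
          visit Ione (parent Kent)
            Ione–Kent: parent, skip
            Ione–Lodi: Lodi visited and ≠ parent → cycle
Cycle: Lodi – Galt – Ashby – Kent – Ione – Lodi.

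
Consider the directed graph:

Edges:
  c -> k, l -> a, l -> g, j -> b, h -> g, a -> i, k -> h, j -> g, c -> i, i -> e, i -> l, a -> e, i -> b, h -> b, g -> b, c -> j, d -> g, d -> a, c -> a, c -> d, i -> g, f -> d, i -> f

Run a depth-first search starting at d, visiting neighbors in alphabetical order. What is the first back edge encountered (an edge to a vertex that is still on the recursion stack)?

f→d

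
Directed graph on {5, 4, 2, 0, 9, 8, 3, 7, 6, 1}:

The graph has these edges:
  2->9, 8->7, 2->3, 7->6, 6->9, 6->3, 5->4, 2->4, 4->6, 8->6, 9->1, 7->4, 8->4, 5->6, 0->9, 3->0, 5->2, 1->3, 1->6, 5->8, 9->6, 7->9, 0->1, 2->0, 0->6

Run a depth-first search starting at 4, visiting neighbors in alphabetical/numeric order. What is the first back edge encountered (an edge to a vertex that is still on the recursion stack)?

1->3

DFS from 4 (visiting neighbors in alphabetical/numeric order); mark gray on enter, black on exit:
4 gray
  6 gray
    3 gray
      0 gray
        1 gray
          1→3: 3 is gray → back edge
First back edge: 1 → 3.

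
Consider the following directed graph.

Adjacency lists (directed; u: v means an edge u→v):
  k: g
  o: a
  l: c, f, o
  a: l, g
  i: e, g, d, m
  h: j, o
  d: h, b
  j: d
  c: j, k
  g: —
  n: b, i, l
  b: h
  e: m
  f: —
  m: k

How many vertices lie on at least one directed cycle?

A vertex is on a directed cycle iff it belongs to a strongly connected component of size ≥ 2 (or has a self-loop).
The vertices on cycles are {a, b, c, d, h, j, l, o} — 8 in total.

8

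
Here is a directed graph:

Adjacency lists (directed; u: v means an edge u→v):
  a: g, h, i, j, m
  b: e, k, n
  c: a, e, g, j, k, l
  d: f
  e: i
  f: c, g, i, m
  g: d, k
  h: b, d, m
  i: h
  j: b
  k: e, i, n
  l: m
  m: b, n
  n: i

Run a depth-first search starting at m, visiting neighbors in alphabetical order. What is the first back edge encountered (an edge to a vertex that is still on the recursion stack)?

DFS from m (visiting neighbors in alphabetical order); mark gray on enter, black on exit:
m gray
  b gray
    e gray
      i gray
        h gray
          h→b: b is gray → back edge
First back edge: h → b.

h→b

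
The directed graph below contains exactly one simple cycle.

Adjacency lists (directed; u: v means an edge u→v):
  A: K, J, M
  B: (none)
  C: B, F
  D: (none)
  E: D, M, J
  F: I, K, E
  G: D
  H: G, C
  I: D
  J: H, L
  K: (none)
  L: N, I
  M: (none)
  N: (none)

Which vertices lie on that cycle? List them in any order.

C, E, F, H, J

DFS with gray/black marking from J:
J gray
  H gray
    G gray
      D gray
      D black
    G black
    C gray
      B gray
      B black
      F gray
        I gray
          I→D: D black — skip
        I black
        K gray
        K black
        E gray
          E→D: D black — skip
          M gray
          M black
          E→J: J is gray → back edge
Back edge closes the cycle J → H → C → F → E → J; its vertices are {C, E, F, H, J}.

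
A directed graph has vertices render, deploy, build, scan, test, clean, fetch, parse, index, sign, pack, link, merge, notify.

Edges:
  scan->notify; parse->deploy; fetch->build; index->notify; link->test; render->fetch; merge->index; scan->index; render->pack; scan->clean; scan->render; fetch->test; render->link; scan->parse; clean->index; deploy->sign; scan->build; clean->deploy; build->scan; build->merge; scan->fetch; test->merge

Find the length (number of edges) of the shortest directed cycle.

2

For each vertex v, BFS finds the shortest path from v back to v.
The shortest such closed walk is build → scan → build, length 2.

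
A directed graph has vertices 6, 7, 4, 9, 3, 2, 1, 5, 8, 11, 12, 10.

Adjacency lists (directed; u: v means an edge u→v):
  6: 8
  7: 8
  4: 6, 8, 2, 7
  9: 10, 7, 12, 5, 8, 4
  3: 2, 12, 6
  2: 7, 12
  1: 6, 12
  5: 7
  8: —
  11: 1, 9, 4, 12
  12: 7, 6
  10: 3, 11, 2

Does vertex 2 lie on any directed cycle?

No

2 lies on a cycle iff there is a path from 2 back to itself.
Exploring from 2, it never reaches itself; equivalently, its strongly connected component is a singleton.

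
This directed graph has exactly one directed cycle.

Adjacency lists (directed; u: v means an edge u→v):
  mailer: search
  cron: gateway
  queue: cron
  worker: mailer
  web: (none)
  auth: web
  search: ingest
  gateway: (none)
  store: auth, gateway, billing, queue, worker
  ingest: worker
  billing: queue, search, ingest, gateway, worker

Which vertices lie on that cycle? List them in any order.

DFS with gray/black marking from worker:
worker gray
  mailer gray
    search gray
      ingest gray
        ingest→worker: worker is gray → back edge
Back edge closes the cycle worker → mailer → search → ingest → worker; its vertices are {ingest, mailer, search, worker}.

ingest, mailer, search, worker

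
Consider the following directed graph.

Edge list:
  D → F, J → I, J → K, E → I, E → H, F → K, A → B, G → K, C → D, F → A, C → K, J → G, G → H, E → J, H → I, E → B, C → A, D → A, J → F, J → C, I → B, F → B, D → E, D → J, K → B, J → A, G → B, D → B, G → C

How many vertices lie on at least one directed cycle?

A vertex is on a directed cycle iff it belongs to a strongly connected component of size ≥ 2 (or has a self-loop).
The vertices on cycles are {C, D, E, G, J} — 5 in total.

5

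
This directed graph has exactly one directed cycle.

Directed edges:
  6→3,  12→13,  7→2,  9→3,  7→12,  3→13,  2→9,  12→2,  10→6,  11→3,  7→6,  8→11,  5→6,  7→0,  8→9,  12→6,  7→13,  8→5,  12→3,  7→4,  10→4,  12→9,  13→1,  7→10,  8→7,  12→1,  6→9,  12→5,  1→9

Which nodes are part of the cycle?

1, 3, 9, 13

DFS with gray/black marking from 13:
13 gray
  1 gray
    9 gray
      3 gray
        3→13: 13 is gray → back edge
Back edge closes the cycle 13 → 1 → 9 → 3 → 13; its vertices are {1, 3, 9, 13}.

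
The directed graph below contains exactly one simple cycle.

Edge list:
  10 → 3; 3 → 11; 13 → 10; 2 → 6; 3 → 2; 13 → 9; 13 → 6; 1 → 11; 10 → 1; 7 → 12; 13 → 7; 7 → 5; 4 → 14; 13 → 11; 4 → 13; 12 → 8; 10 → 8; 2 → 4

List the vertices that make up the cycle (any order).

2, 3, 4, 10, 13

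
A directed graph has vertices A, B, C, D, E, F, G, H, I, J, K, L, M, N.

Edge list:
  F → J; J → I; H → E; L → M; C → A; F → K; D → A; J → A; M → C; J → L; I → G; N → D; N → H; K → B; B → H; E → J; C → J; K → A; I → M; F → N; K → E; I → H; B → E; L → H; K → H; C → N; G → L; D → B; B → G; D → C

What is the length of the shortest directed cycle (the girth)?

3

For each vertex v, BFS finds the shortest path from v back to v.
The shortest such closed walk is N → D → C → N, length 3.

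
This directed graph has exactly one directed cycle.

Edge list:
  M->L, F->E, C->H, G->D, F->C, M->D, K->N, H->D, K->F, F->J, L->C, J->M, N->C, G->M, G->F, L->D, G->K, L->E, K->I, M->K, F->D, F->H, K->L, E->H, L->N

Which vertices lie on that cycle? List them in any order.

F, J, K, M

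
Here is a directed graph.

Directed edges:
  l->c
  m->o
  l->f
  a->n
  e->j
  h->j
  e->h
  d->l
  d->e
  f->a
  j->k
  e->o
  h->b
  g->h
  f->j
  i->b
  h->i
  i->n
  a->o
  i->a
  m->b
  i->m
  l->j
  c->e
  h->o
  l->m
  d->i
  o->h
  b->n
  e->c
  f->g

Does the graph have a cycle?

Yes

DFS with white/gray/black marking, starting from d:
d gray
  e gray
    h gray
      j gray
        k gray
        k black
      j black
      o gray
        o→h: h is gray → back edge
Back edge found, so a cycle exists: h → o → h.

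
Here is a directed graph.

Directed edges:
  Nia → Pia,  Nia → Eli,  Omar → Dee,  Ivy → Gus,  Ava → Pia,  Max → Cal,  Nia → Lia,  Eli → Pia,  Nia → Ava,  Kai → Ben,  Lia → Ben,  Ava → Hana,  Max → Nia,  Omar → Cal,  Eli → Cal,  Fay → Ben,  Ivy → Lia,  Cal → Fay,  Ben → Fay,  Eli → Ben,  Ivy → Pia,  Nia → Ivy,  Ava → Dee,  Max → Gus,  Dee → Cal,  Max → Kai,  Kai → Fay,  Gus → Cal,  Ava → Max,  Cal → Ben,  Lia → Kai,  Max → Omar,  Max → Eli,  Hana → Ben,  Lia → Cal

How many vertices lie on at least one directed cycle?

A vertex is on a directed cycle iff it belongs to a strongly connected component of size ≥ 2 (or has a self-loop).
The vertices on cycles are {Ava, Ben, Fay, Max, Nia} — 5 in total.

5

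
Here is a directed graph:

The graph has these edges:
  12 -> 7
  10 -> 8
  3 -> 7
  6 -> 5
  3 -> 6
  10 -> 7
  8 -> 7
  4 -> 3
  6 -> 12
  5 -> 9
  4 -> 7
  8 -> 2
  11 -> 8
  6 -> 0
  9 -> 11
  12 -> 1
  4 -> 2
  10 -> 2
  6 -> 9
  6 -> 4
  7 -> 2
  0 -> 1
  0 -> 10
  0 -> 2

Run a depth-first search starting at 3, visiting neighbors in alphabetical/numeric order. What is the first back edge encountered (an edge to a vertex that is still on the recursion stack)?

DFS from 3 (visiting neighbors in alphabetical/numeric order); mark gray on enter, black on exit:
3 gray
  6 gray
    0 gray
      1 gray
      1 black
      2 gray
      2 black
      10 gray
        10→2: 2 black — skip
        7 gray
          7→2: 2 black — skip
        7 black
        8 gray
          8→2: 2 black — skip
          8→7: 7 black — skip
        8 black
      10 black
    0 black
    4 gray
      4→2: 2 black — skip
      4→3: 3 is gray → back edge
First back edge: 4 → 3.

4→3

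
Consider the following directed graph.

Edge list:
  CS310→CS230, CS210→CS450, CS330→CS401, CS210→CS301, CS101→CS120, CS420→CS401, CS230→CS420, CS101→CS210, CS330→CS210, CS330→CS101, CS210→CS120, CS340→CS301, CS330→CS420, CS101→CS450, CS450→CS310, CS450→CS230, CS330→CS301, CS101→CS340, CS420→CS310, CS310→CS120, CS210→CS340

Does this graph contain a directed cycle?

DFS with white/gray/black marking, starting from CS301:
CS301 gray
CS301 black
CS450 gray
  CS310 gray
    CS230 gray
      CS420 gray
        CS420→CS310: CS310 is gray → back edge
Back edge found, so a cycle exists: CS310 → CS230 → CS420 → CS310.

Yes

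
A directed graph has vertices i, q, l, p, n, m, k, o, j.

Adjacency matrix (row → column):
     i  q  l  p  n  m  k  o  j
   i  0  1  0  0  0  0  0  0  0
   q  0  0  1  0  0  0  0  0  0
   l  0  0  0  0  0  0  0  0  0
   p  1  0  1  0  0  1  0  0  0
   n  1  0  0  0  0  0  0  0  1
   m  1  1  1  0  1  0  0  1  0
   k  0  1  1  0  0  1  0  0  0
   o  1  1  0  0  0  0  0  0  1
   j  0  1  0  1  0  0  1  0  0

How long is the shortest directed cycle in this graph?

For each vertex v, BFS finds the shortest path from v back to v.
The shortest such closed walk is o → j → p → m → o, length 4.

4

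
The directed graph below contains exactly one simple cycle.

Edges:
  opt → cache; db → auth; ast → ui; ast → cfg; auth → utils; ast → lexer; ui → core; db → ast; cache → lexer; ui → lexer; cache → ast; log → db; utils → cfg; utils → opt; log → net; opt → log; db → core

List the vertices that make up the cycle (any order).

db, log, opt, auth, utils

DFS with gray/black marking from utils:
utils gray
  opt gray
    log gray
      net gray
      net black
      db gray
        auth gray
          auth→utils: utils is gray → back edge
Back edge closes the cycle utils → opt → log → db → auth → utils; its vertices are {db, log, opt, auth, utils}.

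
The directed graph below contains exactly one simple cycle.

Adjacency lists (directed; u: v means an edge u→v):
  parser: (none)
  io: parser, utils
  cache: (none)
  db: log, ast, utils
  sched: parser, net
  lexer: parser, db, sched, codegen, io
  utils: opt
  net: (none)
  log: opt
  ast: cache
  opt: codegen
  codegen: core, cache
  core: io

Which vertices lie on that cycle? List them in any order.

io, opt, core, utils, codegen

DFS with gray/black marking from codegen:
codegen gray
  core gray
    io gray
      parser gray
      parser black
      utils gray
        opt gray
          opt→codegen: codegen is gray → back edge
Back edge closes the cycle codegen → core → io → utils → opt → codegen; its vertices are {io, opt, core, utils, codegen}.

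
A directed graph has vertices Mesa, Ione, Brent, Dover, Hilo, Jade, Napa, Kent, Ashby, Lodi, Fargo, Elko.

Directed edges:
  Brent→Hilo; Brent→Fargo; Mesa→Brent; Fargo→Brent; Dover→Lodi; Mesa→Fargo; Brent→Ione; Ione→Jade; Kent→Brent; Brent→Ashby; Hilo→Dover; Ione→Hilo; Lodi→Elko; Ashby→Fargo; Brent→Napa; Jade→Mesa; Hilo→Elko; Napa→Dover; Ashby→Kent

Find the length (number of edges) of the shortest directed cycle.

For each vertex v, BFS finds the shortest path from v back to v.
The shortest such closed walk is Brent → Fargo → Brent, length 2.

2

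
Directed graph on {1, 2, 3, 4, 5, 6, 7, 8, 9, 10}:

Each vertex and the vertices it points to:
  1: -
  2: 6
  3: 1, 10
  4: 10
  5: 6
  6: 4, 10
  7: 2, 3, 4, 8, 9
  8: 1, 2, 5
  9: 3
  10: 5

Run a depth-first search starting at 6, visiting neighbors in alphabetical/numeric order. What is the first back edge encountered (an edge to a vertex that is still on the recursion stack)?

5->6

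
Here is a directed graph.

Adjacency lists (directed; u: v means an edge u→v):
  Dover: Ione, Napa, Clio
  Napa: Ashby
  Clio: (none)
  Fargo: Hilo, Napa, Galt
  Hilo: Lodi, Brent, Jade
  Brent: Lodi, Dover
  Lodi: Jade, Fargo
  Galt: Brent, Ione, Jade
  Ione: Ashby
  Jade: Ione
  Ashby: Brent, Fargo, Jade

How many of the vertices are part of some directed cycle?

10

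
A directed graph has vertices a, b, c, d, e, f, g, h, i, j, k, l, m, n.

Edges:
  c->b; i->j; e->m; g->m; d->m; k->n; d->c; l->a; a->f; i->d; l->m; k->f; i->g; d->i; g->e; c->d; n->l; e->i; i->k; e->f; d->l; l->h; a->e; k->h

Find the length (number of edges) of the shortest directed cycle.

2

For each vertex v, BFS finds the shortest path from v back to v.
The shortest such closed walk is d → c → d, length 2.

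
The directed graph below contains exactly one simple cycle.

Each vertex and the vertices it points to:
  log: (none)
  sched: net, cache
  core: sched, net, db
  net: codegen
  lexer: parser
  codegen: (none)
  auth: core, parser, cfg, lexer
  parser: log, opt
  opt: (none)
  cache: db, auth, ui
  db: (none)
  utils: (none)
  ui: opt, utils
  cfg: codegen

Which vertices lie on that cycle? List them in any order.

auth, core, cache, sched

DFS with gray/black marking from cache:
cache gray
  db gray
  db black
  auth gray
    core gray
      sched gray
        net gray
          codegen gray
          codegen black
        net black
        sched→cache: cache is gray → back edge
Back edge closes the cycle cache → auth → core → sched → cache; its vertices are {auth, core, cache, sched}.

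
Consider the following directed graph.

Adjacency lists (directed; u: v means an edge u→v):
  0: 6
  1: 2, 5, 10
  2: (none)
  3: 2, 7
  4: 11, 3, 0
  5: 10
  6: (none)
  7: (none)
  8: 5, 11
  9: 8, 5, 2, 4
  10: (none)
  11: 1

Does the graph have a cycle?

No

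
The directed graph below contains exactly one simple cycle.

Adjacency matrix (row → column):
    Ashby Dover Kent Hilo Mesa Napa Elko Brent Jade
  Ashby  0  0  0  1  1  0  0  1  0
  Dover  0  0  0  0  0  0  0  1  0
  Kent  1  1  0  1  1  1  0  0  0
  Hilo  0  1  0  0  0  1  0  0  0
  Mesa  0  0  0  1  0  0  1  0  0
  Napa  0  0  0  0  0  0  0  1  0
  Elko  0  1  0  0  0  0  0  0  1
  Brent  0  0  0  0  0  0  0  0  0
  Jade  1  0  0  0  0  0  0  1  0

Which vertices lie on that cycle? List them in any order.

Elko, Jade, Mesa, Ashby

DFS with gray/black marking from Ashby:
Ashby gray
  Hilo gray
    Napa gray
      Brent gray
      Brent black
    Napa black
    Dover gray
      Dover→Brent: Brent black — skip
    Dover black
  Hilo black
  Mesa gray
    Mesa→Hilo: Hilo black — skip
    Elko gray
      Jade gray
        Jade→Brent: Brent black — skip
        Jade→Ashby: Ashby is gray → back edge
Back edge closes the cycle Ashby → Mesa → Elko → Jade → Ashby; its vertices are {Elko, Jade, Mesa, Ashby}.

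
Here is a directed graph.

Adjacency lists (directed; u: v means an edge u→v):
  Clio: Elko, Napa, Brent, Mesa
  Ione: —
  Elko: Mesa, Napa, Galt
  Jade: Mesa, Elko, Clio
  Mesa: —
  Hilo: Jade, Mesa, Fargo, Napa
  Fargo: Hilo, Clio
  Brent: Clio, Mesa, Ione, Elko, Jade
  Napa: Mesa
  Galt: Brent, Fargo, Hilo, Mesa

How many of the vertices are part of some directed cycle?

7

A vertex is on a directed cycle iff it belongs to a strongly connected component of size ≥ 2 (or has a self-loop).
The vertices on cycles are {Clio, Elko, Galt, Hilo, Jade, Brent, Fargo} — 7 in total.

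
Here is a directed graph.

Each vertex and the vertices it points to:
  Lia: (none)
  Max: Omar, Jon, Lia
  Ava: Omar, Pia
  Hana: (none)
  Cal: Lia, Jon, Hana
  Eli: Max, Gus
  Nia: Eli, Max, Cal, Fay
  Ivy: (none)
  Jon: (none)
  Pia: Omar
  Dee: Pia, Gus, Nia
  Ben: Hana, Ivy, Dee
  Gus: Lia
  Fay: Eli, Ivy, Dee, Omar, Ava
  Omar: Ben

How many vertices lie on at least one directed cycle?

9

A vertex is on a directed cycle iff it belongs to a strongly connected component of size ≥ 2 (or has a self-loop).
The vertices on cycles are {Ava, Ben, Dee, Eli, Fay, Max, Nia, Pia, Omar} — 9 in total.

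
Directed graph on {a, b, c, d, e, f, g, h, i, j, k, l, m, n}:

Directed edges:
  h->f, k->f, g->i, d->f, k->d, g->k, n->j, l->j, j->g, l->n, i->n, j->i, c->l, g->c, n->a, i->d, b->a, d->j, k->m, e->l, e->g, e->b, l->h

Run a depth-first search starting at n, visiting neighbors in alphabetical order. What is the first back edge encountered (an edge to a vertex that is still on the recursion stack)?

l→j

DFS from n (visiting neighbors in alphabetical order); mark gray on enter, black on exit:
n gray
  a gray
  a black
  j gray
    g gray
      c gray
        l gray
          h gray
            f gray
            f black
          h black
          l→j: j is gray → back edge
First back edge: l → j.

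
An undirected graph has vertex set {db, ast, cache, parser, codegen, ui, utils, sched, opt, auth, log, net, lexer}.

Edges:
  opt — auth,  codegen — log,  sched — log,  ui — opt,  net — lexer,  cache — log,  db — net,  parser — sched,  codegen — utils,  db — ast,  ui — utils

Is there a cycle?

DFS, tracking each vertex's parent; an edge to a visited non-parent vertex closes a cycle.
Start from sched:
visit sched (parent –)
  visit log (parent sched)
    visit cache (parent log)
      cache–log: parent, skip
    visit codegen (parent log)
      codegen–log: parent, skip
      visit utils (parent codegen)
        utils–codegen: parent, skip
        visit ui (parent utils)
          ui–utils: parent, skip
          visit opt (parent ui)
            opt–ui: parent, skip
            visit auth (parent opt)
              auth–opt: parent, skip
    log–sched: parent, skip
  visit parser (parent sched)
    parser–sched: parent, skip
visit db (parent –)
  visit ast (parent db)
    ast–db: parent, skip
  visit net (parent db)
    net–db: parent, skip
    visit lexer (parent net)
      lexer–net: parent, skip
No non-parent visited neighbor found — the graph is a forest.

No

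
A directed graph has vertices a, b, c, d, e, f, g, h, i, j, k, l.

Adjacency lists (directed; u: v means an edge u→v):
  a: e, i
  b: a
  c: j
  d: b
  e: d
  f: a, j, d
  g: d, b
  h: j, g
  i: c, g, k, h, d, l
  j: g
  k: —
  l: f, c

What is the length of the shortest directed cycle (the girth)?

For each vertex v, BFS finds the shortest path from v back to v.
The shortest such closed walk is a → e → d → b → a, length 4.

4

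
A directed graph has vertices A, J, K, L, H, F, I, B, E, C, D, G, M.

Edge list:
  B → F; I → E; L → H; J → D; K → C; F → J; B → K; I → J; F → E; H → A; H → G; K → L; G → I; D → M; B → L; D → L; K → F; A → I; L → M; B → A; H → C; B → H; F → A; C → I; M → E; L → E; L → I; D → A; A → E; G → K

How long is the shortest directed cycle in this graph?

For each vertex v, BFS finds the shortest path from v back to v.
The shortest such closed walk is H → G → K → L → H, length 4.

4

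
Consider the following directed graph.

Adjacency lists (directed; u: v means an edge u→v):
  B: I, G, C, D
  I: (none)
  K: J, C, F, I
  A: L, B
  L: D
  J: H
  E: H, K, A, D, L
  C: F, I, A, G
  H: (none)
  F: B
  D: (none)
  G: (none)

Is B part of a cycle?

Yes

B is on a cycle iff B can reach itself via ≥1 edge.
B → C → F → B — yes.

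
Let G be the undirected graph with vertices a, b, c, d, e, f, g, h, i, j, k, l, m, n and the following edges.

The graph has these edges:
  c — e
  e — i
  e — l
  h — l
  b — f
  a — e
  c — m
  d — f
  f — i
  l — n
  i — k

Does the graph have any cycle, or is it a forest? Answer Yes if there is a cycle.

No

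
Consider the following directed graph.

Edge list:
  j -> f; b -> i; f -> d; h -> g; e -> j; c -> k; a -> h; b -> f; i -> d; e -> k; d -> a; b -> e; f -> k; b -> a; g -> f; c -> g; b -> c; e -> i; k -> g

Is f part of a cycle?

Yes

f is on a cycle iff f can reach itself via ≥1 edge.
f → k → g → f — yes.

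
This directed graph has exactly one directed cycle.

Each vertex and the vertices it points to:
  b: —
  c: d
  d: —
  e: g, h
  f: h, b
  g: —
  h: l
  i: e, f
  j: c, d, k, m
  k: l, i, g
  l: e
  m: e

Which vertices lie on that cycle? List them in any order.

e, h, l

DFS with gray/black marking from e:
e gray
  g gray
  g black
  h gray
    l gray
      l→e: e is gray → back edge
Back edge closes the cycle e → h → l → e; its vertices are {e, h, l}.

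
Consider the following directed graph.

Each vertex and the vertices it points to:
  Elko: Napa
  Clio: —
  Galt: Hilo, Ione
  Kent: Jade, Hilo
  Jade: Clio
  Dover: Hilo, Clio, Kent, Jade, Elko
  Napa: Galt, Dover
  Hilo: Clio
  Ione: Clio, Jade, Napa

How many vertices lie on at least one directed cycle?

5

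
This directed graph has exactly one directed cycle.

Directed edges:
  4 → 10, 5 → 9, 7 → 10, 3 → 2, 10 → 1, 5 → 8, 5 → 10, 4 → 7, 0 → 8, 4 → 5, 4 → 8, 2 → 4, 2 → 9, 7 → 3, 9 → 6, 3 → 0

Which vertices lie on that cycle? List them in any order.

DFS with gray/black marking from 4:
4 gray
  7 gray
    3 gray
      2 gray
        2→4: 4 is gray → back edge
Back edge closes the cycle 4 → 7 → 3 → 2 → 4; its vertices are {2, 3, 4, 7}.

2, 3, 4, 7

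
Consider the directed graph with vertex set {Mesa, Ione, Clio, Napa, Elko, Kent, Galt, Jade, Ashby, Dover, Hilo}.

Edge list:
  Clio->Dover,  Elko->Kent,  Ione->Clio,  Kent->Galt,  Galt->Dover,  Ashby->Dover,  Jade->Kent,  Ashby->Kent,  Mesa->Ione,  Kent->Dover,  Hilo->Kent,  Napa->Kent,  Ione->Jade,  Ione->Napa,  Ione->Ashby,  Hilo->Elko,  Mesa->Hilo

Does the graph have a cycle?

No

DFS with white/gray/black marking, starting from Ione:
Ione gray
  Ashby gray
    Kent gray
      Dover gray
      Dover black
      Galt gray
        Galt→Dover: Dover black — skip
      Galt black
    Kent black
    Ashby→Dover: Dover black — skip
  Ashby black
  Clio gray
    Clio→Dover: Dover black — skip
  Clio black
  Napa gray
    Napa→Kent: Kent black — skip
  Napa black
  Jade gray
    Jade→Kent: Kent black — skip
  Jade black
Ione black
Mesa gray
  Hilo gray
    Hilo→Kent: Kent black — skip
    Elko gray
      Elko→Kent: Kent black — skip
    Elko black
  Hilo black
  Mesa→Ione: Ione black — skip
Mesa black
Every edge goes to a white or black vertex — no back edge, so the graph is acyclic.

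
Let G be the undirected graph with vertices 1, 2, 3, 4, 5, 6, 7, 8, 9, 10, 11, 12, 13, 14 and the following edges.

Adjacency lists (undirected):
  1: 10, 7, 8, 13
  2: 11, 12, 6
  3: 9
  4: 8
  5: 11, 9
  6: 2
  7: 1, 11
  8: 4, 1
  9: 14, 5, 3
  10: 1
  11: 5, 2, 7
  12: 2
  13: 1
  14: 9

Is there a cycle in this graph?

No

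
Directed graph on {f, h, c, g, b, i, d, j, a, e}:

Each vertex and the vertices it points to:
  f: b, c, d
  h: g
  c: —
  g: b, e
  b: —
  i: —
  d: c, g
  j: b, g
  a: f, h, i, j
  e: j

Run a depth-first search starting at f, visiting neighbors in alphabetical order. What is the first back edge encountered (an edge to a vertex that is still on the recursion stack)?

DFS from f (visiting neighbors in alphabetical order); mark gray on enter, black on exit:
f gray
  b gray
  b black
  c gray
  c black
  d gray
    d→c: c black — skip
    g gray
      g→b: b black — skip
      e gray
        j gray
          j→b: b black — skip
          j→g: g is gray → back edge
First back edge: j → g.

j→g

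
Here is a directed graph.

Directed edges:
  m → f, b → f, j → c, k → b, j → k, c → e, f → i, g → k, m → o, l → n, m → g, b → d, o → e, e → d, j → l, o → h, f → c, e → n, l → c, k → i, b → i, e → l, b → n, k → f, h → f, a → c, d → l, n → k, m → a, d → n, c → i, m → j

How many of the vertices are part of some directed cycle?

8

A vertex is on a directed cycle iff it belongs to a strongly connected component of size ≥ 2 (or has a self-loop).
The vertices on cycles are {b, c, d, e, f, k, l, n} — 8 in total.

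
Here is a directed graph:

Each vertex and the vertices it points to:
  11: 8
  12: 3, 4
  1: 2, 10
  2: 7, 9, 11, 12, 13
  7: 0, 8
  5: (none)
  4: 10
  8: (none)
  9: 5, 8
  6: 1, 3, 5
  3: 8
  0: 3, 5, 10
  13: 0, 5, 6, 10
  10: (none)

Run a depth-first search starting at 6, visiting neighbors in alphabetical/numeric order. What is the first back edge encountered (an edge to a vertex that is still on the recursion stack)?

DFS from 6 (visiting neighbors in alphabetical/numeric order); mark gray on enter, black on exit:
6 gray
  1 gray
    2 gray
      7 gray
        0 gray
          3 gray
            8 gray
            8 black
          3 black
          5 gray
          5 black
          10 gray
          10 black
        0 black
        7→8: 8 black — skip
      7 black
      9 gray
        9→5: 5 black — skip
        9→8: 8 black — skip
      9 black
      11 gray
        11→8: 8 black — skip
      11 black
      12 gray
        12→3: 3 black — skip
        4 gray
          4→10: 10 black — skip
        4 black
      12 black
      13 gray
        13→0: 0 black — skip
        13→5: 5 black — skip
        13→6: 6 is gray → back edge
First back edge: 13 → 6.

13→6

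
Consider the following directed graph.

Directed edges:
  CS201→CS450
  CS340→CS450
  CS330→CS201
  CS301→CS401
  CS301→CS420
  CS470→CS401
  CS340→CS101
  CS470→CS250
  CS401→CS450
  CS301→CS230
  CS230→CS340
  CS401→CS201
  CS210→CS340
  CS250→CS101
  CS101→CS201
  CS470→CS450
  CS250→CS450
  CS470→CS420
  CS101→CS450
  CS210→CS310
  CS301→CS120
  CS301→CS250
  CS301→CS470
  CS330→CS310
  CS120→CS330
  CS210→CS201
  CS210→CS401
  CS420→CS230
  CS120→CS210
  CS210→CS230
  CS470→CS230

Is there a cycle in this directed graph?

No

DFS with white/gray/black marking, starting from CS420:
CS420 gray
  CS230 gray
    CS340 gray
      CS101 gray
        CS450 gray
        CS450 black
        CS201 gray
          CS201→CS450: CS450 black — skip
        CS201 black
      CS101 black
      CS340→CS450: CS450 black — skip
    CS340 black
  CS230 black
CS420 black
CS310 gray
CS310 black
CS210 gray
  CS210→CS310: CS310 black — skip
  CS210→CS340: CS340 black — skip
  CS401 gray
    CS401→CS450: CS450 black — skip
    CS401→CS201: CS201 black — skip
  CS401 black
  CS210→CS201: CS201 black — skip
  CS210→CS230: CS230 black — skip
CS210 black
CS301 gray
  CS250 gray
    CS250→CS101: CS101 black — skip
    CS250→CS450: CS450 black — skip
  CS250 black
  CS470 gray
    CS470→CS420: CS420 black — skip
    CS470→CS230: CS230 black — skip
    CS470→CS401: CS401 black — skip
    CS470→CS250: CS250 black — skip
    CS470→CS450: CS450 black — skip
  CS470 black
  CS301→CS401: CS401 black — skip
  CS120 gray
    CS120→CS210: CS210 black — skip
    CS330 gray
      CS330→CS310: CS310 black — skip
      CS330→CS201: CS201 black — skip
    CS330 black
  CS120 black
  CS301→CS420: CS420 black — skip
  CS301→CS230: CS230 black — skip
CS301 black
Every edge goes to a white or black vertex — no back edge, so the graph is acyclic.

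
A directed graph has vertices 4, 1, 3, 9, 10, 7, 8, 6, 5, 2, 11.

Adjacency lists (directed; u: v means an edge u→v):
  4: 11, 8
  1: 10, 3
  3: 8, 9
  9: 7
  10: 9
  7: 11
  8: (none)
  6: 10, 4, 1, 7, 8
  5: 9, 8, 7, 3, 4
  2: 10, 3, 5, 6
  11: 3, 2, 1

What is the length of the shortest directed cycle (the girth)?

4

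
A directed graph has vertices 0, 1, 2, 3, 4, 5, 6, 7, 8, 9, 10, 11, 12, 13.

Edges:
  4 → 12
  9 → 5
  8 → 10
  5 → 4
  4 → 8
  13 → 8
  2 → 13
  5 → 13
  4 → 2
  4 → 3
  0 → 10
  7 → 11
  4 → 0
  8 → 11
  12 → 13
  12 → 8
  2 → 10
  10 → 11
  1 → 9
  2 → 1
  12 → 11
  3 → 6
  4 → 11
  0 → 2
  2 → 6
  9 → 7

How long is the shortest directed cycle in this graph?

For each vertex v, BFS finds the shortest path from v back to v.
The shortest such closed walk is 9 → 5 → 4 → 2 → 1 → 9, length 5.

5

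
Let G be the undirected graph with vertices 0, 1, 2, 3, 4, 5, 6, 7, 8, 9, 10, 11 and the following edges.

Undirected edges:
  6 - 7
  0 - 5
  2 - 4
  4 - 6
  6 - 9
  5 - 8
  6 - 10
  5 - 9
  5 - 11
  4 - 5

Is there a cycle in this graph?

Yes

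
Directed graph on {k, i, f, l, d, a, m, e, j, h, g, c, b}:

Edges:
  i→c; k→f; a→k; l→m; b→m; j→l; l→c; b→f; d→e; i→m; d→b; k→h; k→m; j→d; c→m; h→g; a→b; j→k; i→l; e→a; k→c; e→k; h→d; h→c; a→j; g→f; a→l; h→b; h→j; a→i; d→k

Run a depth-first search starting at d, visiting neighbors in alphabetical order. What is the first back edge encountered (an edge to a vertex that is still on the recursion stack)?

DFS from d (visiting neighbors in alphabetical order); mark gray on enter, black on exit:
d gray
  b gray
    f gray
    f black
    m gray
    m black
  b black
  e gray
    a gray
      a→b: b black — skip
      i gray
        c gray
          c→m: m black — skip
        c black
        l gray
          l→c: c black — skip
          l→m: m black — skip
        l black
        i→m: m black — skip
      i black
      j gray
        j→d: d is gray → back edge
First back edge: j → d.

j→d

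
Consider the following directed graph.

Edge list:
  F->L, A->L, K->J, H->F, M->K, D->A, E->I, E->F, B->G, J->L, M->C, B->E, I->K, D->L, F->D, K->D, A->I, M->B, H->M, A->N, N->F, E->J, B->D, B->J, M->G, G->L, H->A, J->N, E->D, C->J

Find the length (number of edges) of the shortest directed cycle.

For each vertex v, BFS finds the shortest path from v back to v.
The shortest such closed walk is A → I → K → D → A, length 4.

4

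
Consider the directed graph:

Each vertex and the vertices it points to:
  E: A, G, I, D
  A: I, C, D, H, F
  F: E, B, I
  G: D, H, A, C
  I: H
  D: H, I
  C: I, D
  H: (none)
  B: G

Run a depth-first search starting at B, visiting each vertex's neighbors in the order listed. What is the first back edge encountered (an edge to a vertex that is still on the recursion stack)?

E->A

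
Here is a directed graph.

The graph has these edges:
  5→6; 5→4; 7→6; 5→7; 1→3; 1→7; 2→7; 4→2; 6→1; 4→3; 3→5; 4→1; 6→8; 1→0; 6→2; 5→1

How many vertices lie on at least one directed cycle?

A vertex is on a directed cycle iff it belongs to a strongly connected component of size ≥ 2 (or has a self-loop).
The vertices on cycles are {1, 2, 3, 4, 5, 6, 7} — 7 in total.

7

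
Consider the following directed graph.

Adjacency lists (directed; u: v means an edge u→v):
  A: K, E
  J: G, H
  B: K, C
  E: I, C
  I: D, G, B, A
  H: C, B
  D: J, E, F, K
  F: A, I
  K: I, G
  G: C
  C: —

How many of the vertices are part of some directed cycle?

9

A vertex is on a directed cycle iff it belongs to a strongly connected component of size ≥ 2 (or has a self-loop).
The vertices on cycles are {A, B, D, E, F, H, I, J, K} — 9 in total.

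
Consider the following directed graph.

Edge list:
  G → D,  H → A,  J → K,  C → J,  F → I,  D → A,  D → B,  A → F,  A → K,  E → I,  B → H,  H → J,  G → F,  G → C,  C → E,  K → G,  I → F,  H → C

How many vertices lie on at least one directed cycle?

A vertex is on a directed cycle iff it belongs to a strongly connected component of size ≥ 2 (or has a self-loop).
The vertices on cycles are {A, B, C, D, F, G, H, I, J, K} — 10 in total.

10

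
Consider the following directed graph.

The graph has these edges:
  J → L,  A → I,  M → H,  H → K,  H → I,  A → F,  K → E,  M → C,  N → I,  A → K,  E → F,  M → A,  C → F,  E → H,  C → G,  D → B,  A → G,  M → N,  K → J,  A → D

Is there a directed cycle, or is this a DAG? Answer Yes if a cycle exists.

Yes

DFS with white/gray/black marking, starting from H:
H gray
  K gray
    J gray
      L gray
      L black
    J black
    E gray
      E→H: H is gray → back edge
Back edge found, so a cycle exists: H → K → E → H.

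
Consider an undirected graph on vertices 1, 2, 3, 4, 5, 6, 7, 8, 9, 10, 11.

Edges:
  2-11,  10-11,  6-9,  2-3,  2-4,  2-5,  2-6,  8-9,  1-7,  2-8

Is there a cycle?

Yes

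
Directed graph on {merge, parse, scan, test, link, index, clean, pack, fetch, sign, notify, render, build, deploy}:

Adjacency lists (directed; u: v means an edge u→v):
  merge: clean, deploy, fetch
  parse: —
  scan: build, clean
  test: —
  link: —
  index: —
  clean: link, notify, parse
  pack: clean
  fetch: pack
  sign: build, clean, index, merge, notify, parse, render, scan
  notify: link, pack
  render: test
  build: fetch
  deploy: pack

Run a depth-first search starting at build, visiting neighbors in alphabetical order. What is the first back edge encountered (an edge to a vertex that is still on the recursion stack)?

notify→pack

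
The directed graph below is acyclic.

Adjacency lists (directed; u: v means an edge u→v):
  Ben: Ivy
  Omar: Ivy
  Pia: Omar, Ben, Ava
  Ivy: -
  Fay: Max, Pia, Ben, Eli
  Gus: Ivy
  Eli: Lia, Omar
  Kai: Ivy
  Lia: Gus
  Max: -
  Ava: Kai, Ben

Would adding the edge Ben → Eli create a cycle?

No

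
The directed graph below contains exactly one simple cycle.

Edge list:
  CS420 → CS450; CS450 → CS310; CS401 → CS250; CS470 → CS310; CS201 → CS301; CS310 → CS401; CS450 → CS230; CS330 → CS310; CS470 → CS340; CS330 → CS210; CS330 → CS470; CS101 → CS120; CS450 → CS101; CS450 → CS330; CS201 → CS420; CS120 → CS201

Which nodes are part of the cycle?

CS101, CS120, CS201, CS420, CS450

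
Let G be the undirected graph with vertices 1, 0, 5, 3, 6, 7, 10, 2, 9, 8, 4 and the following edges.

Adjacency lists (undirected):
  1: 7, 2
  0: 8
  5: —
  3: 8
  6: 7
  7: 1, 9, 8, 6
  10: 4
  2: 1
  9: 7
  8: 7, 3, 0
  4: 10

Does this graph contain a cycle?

DFS, tracking each vertex's parent; an edge to a visited non-parent vertex closes a cycle.
Start from 5:
visit 5 (parent –)
visit 1 (parent –)
  visit 7 (parent 1)
    7–1: parent, skip
    visit 9 (parent 7)
      9–7: parent, skip
    visit 8 (parent 7)
      8–7: parent, skip
      visit 3 (parent 8)
        3–8: parent, skip
      visit 0 (parent 8)
        0–8: parent, skip
    visit 6 (parent 7)
      6–7: parent, skip
  visit 2 (parent 1)
    2–1: parent, skip
visit 10 (parent –)
  visit 4 (parent 10)
    4–10: parent, skip
No non-parent visited neighbor found — the graph is a forest.

No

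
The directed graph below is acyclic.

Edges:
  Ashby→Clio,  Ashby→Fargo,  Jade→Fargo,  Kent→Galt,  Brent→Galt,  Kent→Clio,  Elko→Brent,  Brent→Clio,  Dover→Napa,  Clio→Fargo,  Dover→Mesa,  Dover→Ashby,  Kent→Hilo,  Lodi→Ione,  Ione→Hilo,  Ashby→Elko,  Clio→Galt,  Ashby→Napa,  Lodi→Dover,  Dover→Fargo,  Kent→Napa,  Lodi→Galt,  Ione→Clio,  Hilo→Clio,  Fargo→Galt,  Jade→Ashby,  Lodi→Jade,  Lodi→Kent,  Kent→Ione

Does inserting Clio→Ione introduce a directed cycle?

Yes

Adding Clio→Ione creates a cycle iff Ione can already reach Clio.
Path from Ione: Ione → Clio.
So Ione → … → Clio → Ione is a cycle.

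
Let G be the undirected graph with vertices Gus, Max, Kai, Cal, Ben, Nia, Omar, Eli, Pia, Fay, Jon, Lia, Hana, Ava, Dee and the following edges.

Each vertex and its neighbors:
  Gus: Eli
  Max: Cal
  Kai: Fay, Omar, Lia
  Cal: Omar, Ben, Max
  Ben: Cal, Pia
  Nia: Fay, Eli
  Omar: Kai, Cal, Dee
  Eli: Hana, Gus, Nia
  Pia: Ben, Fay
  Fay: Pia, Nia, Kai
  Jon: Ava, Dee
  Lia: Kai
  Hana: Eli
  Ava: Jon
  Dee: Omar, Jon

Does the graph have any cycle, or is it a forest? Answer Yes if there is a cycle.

DFS, tracking each vertex's parent; an edge to a visited non-parent vertex closes a cycle.
Start from Lia:
visit Lia (parent –)
  visit Kai (parent Lia)
    visit Fay (parent Kai)
      visit Pia (parent Fay)
        visit Ben (parent Pia)
          visit Cal (parent Ben)
            visit Omar (parent Cal)
              Omar–Kai: Kai visited and ≠ parent → cycle
Cycle: Kai – Fay – Pia – Ben – Cal – Omar – Kai.

Yes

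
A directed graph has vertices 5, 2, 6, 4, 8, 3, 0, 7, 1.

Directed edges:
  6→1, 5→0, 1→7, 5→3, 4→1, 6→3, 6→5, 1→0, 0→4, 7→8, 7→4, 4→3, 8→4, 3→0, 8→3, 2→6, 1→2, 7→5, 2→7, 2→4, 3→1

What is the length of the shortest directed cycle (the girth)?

For each vertex v, BFS finds the shortest path from v back to v.
The shortest such closed walk is 2 → 4 → 1 → 2, length 3.

3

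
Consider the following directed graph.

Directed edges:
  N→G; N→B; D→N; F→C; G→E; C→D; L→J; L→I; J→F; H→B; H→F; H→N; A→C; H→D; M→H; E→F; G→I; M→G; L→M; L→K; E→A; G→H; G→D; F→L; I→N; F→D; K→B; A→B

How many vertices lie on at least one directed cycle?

12

A vertex is on a directed cycle iff it belongs to a strongly connected component of size ≥ 2 (or has a self-loop).
The vertices on cycles are {A, C, D, E, F, G, H, I, J, L, M, N} — 12 in total.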